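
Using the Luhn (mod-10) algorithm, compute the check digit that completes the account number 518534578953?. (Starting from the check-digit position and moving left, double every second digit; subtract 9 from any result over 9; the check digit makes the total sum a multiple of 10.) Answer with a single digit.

5

Partial digits right→left: 3 5 9 8 7 5 4 3 5 8 1 5
Double every second digit counting from the check-digit position (so the 1st, 3rd, 5th, ... of the partial from the right).
  doubled (with −9 where >9): 6 9 5 8 1 2 → sum 31
  kept as-is: 5 8 5 3 8 5 → sum 34
Total = 31 + 34 = 65.
Check digit = (10 − (65 mod 10)) mod 10 = 5.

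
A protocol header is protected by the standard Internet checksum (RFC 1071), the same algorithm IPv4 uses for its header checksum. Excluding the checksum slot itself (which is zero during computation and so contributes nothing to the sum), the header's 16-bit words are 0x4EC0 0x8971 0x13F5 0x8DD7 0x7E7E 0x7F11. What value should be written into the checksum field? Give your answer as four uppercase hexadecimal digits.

8871

One's-complement addition (fold any carry out of bit 15 back into bit 0):
  0x4EC0 + 0x8971 = 0x0D831
  0xD831 + 0x13F5 = 0x0EC26
  0xEC26 + 0x8DD7 = 0x179FD → wrap carry → 0x79FE
  0x79FE + 0x7E7E = 0x0F87C
  0xF87C + 0x7F11 = 0x1778D → wrap carry → 0x778E
One's-complement sum = 0x778E.
Checksum = ~0x778E & 0xFFFF = 0x8871.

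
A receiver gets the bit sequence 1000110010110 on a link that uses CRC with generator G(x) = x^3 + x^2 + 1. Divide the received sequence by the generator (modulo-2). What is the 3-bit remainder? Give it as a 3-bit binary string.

001

Modulo-2 division of 1000110010110 by 1101:
  pos 0: 1000 XOR 1101 = 0101
  pos 1: 1011 XOR 1101 = 0110
  pos 2: 1101 XOR 1101 = 0000
  pos 8: 1011 XOR 1101 = 0110
  pos 9: 1100 XOR 1101 = 0001
Remainder = 001 (nonzero — an error is detected).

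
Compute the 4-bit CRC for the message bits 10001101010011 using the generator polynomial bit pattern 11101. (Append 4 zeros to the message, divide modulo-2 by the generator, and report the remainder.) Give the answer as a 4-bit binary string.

Append 4 zeros: 100011010100110000. Divide by 11101 (XOR where the leading bit is 1):
  pos 0: 10001 XOR 11101 = 01100
  pos 1: 11001 XOR 11101 = 00100
  pos 3: 10001 XOR 11101 = 01100
  pos 4: 11000 XOR 11101 = 00101
  pos 6: 10110 XOR 11101 = 01011
  pos 7: 10110 XOR 11101 = 01011
  pos 8: 10111 XOR 11101 = 01010
  pos 9: 10101 XOR 11101 = 01000
  pos 10: 10000 XOR 11101 = 01101
  pos 11: 11010 XOR 11101 = 00111
  pos 13: 11100 XOR 11101 = 00001
Remainder (last 4 bits) = 0001. This is the CRC / FCS.

0001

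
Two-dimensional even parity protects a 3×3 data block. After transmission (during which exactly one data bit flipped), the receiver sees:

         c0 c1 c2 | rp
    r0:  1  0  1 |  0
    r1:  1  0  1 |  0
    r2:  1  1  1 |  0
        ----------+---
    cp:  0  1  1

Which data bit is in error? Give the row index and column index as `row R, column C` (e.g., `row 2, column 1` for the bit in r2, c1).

Recompute each row's even parity and compare to rp:
  r0: data parity 0, sent rp 0 → ok
  r1: data parity 0, sent rp 0 → ok
  r2: data parity 1, sent rp 0 → mismatch
Recompute each column's even parity and compare to cp:
  c0: data parity 1, sent cp 0 → mismatch
  c1: data parity 1, sent cp 1 → ok
  c2: data parity 1, sent cp 1 → ok
Exactly one row (r2) and one column (c0) fail → the flipped bit is at their intersection.

row 2, column 0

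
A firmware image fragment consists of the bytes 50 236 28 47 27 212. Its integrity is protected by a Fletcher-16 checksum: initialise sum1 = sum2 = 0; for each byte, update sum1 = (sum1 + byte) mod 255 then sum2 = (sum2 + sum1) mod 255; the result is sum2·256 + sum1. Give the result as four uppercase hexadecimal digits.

D65A

Running sums (mod 255):
  after byte 0 (50): sum1=50, sum2=50
  after byte 1 (236): sum1=31, sum2=81
  after byte 2 (28): sum1=59, sum2=140
  after byte 3 (47): sum1=106, sum2=246
  after byte 4 (27): sum1=133, sum2=124
  after byte 5 (212): sum1=90, sum2=214
Checksum = sum2·256 + sum1 = 214·256 + 90 = 54874 = 0xD65A.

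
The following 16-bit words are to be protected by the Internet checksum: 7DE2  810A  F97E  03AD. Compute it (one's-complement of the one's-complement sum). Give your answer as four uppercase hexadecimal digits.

One's-complement addition (fold any carry out of bit 15 back into bit 0):
  0x7DE2 + 0x810A = 0x0FEEC
  0xFEEC + 0xF97E = 0x1F86A → wrap carry → 0xF86B
  0xF86B + 0x03AD = 0x0FC18
One's-complement sum = 0xFC18.
Checksum = ~0xFC18 & 0xFFFF = 0x03E7.

03E7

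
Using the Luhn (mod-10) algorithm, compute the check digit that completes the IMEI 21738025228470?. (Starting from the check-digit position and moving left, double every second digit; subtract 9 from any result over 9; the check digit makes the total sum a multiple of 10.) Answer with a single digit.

3

Partial digits right→left: 0 7 4 8 2 2 5 2 0 8 3 7 1 2
Double every second digit counting from the check-digit position (so the 1st, 3rd, 5th, ... of the partial from the right).
  doubled (with −9 where >9): 0 8 4 1 0 6 2 → sum 21
  kept as-is: 7 8 2 2 8 7 2 → sum 36
Total = 21 + 36 = 57.
Check digit = (10 − (57 mod 10)) mod 10 = 3.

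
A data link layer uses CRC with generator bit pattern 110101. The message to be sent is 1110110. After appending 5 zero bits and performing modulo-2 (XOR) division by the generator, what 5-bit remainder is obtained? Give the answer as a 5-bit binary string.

Append 5 zeros: 111011000000. Divide by 110101 (XOR where the leading bit is 1):
  pos 0: 111011 XOR 110101 = 001110
  pos 2: 111000 XOR 110101 = 001101
  pos 4: 110100 XOR 110101 = 000001
Remainder (last 5 bits) = 00100. This is the CRC / FCS.

00100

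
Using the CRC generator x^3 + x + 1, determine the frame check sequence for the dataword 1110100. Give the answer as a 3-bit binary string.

Append 3 zeros: 1110100000. Divide by 1011 (XOR where the leading bit is 1):
  pos 0: 1110 XOR 1011 = 0101
  pos 1: 1011 XOR 1011 = 0000
Remainder (last 3 bits) = 000. This is the CRC / FCS.

000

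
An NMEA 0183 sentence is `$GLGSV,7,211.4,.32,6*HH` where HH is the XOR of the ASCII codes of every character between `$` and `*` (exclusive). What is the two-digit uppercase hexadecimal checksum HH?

4F

XOR the ASCII codes of the payload characters:
  'G' = 0x47 → acc = 0x47
  'L' = 0x4C → acc = 0x0B
  'G' = 0x47 → acc = 0x4C
  'S' = 0x53 → acc = 0x1F
  'V' = 0x56 → acc = 0x49
  ',' = 0x2C → acc = 0x65
  '7' = 0x37 → acc = 0x52
  ',' = 0x2C → acc = 0x7E
  '2' = 0x32 → acc = 0x4C
  '1' = 0x31 → acc = 0x7D
  '1' = 0x31 → acc = 0x4C
  '.' = 0x2E → acc = 0x62
  '4' = 0x34 → acc = 0x56
  ',' = 0x2C → acc = 0x7A
  '.' = 0x2E → acc = 0x54
  '3' = 0x33 → acc = 0x67
  '2' = 0x32 → acc = 0x55
  ',' = 0x2C → acc = 0x79
  '6' = 0x36 → acc = 0x4F
Checksum = 0x4F.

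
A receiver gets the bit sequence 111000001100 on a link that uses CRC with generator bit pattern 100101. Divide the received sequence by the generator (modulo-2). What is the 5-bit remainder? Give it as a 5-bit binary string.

00000

Modulo-2 division of 111000001100 by 100101:
  pos 0: 111000 XOR 100101 = 011101
  pos 1: 111010 XOR 100101 = 011111
  pos 2: 111110 XOR 100101 = 011011
  pos 3: 110111 XOR 100101 = 010010
  pos 4: 100101 XOR 100101 = 000000
Remainder = 00000 (zero — the frame passes the CRC check).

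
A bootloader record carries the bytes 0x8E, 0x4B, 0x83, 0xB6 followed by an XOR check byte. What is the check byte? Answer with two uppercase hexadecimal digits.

F0

XOR the bytes together:
  start with 0x8E
  0x8E ⊕ 0x4B = 0xC5
  0xC5 ⊕ 0x83 = 0x46
  0x46 ⊕ 0xB6 = 0xF0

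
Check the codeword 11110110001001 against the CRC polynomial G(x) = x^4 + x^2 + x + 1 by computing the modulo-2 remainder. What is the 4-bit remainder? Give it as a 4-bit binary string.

Modulo-2 division of 11110110001001 by 10111:
  pos 0: 11110 XOR 10111 = 01001
  pos 1: 10011 XOR 10111 = 00100
  pos 3: 10010 XOR 10111 = 00101
  pos 5: 10100 XOR 10111 = 00011
  pos 8: 11100 XOR 10111 = 01011
  pos 9: 10111 XOR 10111 = 00000
Remainder = 0000 (zero — the frame passes the CRC check).

0000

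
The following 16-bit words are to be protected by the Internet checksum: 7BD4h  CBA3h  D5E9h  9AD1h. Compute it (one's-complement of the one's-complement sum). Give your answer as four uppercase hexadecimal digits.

One's-complement addition (fold any carry out of bit 15 back into bit 0):
  0x7BD4 + 0xCBA3 = 0x14777 → wrap carry → 0x4778
  0x4778 + 0xD5E9 = 0x11D61 → wrap carry → 0x1D62
  0x1D62 + 0x9AD1 = 0x0B833
One's-complement sum = 0xB833.
Checksum = ~0xB833 & 0xFFFF = 0x47CC.

47CC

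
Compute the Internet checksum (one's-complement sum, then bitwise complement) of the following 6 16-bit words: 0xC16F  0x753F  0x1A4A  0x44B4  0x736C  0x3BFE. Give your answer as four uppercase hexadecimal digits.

One's-complement addition (fold any carry out of bit 15 back into bit 0):
  0xC16F + 0x753F = 0x136AE → wrap carry → 0x36AF
  0x36AF + 0x1A4A = 0x050F9
  0x50F9 + 0x44B4 = 0x095AD
  0x95AD + 0x736C = 0x10919 → wrap carry → 0x091A
  0x091A + 0x3BFE = 0x04518
One's-complement sum = 0x4518.
Checksum = ~0x4518 & 0xFFFF = 0xBAE7.

BAE7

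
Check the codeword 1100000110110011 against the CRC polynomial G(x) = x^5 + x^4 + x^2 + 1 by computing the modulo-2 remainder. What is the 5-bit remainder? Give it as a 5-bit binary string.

Modulo-2 division of 1100000110110011 by 110101:
  pos 0: 110000 XOR 110101 = 000101
  pos 3: 101011 XOR 110101 = 011110
  pos 4: 111100 XOR 110101 = 001001
  pos 6: 100111 XOR 110101 = 010010
  pos 7: 100100 XOR 110101 = 010001
  pos 8: 100010 XOR 110101 = 010111
  pos 9: 101111 XOR 110101 = 011010
  pos 10: 110101 XOR 110101 = 000000
Remainder = 00000 (zero — the frame passes the CRC check).

00000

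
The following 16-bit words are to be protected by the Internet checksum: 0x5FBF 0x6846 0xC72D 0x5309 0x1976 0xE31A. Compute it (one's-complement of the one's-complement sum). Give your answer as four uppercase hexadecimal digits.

2132

One's-complement addition (fold any carry out of bit 15 back into bit 0):
  0x5FBF + 0x6846 = 0x0C805
  0xC805 + 0xC72D = 0x18F32 → wrap carry → 0x8F33
  0x8F33 + 0x5309 = 0x0E23C
  0xE23C + 0x1976 = 0x0FBB2
  0xFBB2 + 0xE31A = 0x1DECC → wrap carry → 0xDECD
One's-complement sum = 0xDECD.
Checksum = ~0xDECD & 0xFFFF = 0x2132.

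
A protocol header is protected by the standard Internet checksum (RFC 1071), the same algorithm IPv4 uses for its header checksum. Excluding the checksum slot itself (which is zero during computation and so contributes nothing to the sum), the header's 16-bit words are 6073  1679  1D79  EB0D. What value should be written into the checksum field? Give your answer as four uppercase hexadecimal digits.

One's-complement addition (fold any carry out of bit 15 back into bit 0):
  0x6073 + 0x1679 = 0x076EC
  0x76EC + 0x1D79 = 0x09465
  0x9465 + 0xEB0D = 0x17F72 → wrap carry → 0x7F73
One's-complement sum = 0x7F73.
Checksum = ~0x7F73 & 0xFFFF = 0x808C.

808C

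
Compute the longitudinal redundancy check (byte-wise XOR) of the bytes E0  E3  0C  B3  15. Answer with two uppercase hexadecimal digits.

A9

XOR the bytes together:
  start with 0xE0
  0xE0 ⊕ 0xE3 = 0x03
  0x03 ⊕ 0x0C = 0x0F
  0x0F ⊕ 0xB3 = 0xBC
  0xBC ⊕ 0x15 = 0xA9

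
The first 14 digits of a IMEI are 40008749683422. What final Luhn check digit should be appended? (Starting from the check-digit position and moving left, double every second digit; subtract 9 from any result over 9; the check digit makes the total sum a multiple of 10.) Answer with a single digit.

0

Partial digits right→left: 2 2 4 3 8 6 9 4 7 8 0 0 0 4
Double every second digit counting from the check-digit position (so the 1st, 3rd, 5th, ... of the partial from the right).
  doubled (with −9 where >9): 4 8 7 9 5 0 0 → sum 33
  kept as-is: 2 3 6 4 8 0 4 → sum 27
Total = 33 + 27 = 60.
Check digit = (10 − (60 mod 10)) mod 10 = 0.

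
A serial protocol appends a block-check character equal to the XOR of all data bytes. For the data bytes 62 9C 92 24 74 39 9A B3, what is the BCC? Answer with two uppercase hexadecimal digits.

2C

XOR the bytes together:
  start with 0x62
  0x62 ⊕ 0x9C = 0xFE
  0xFE ⊕ 0x92 = 0x6C
  0x6C ⊕ 0x24 = 0x48
  0x48 ⊕ 0x74 = 0x3C
  0x3C ⊕ 0x39 = 0x05
  0x05 ⊕ 0x9A = 0x9F
  0x9F ⊕ 0xB3 = 0x2C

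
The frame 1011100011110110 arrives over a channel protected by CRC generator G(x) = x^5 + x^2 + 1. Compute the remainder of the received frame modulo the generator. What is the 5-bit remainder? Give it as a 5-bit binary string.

00111

Modulo-2 division of 1011100011110110 by 100101:
  pos 0: 101110 XOR 100101 = 001011
  pos 2: 101100 XOR 100101 = 001001
  pos 4: 100111 XOR 100101 = 000010
  pos 8: 101101 XOR 100101 = 001000
  pos 10: 100010 XOR 100101 = 000111
Remainder = 00111 (nonzero — an error is detected).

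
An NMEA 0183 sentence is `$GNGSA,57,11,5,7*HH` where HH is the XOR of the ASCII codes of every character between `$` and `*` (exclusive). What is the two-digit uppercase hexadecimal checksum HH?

5C

XOR the ASCII codes of the payload characters:
  'G' = 0x47 → acc = 0x47
  'N' = 0x4E → acc = 0x09
  'G' = 0x47 → acc = 0x4E
  'S' = 0x53 → acc = 0x1D
  'A' = 0x41 → acc = 0x5C
  ',' = 0x2C → acc = 0x70
  '5' = 0x35 → acc = 0x45
  '7' = 0x37 → acc = 0x72
  ',' = 0x2C → acc = 0x5E
  '1' = 0x31 → acc = 0x6F
  '1' = 0x31 → acc = 0x5E
  ',' = 0x2C → acc = 0x72
  '5' = 0x35 → acc = 0x47
  ',' = 0x2C → acc = 0x6B
  '7' = 0x37 → acc = 0x5C
Checksum = 0x5C.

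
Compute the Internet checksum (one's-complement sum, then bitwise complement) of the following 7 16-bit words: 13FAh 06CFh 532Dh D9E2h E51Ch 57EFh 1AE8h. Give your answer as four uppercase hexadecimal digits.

One's-complement addition (fold any carry out of bit 15 back into bit 0):
  0x13FA + 0x06CF = 0x01AC9
  0x1AC9 + 0x532D = 0x06DF6
  0x6DF6 + 0xD9E2 = 0x147D8 → wrap carry → 0x47D9
  0x47D9 + 0xE51C = 0x12CF5 → wrap carry → 0x2CF6
  0x2CF6 + 0x57EF = 0x084E5
  0x84E5 + 0x1AE8 = 0x09FCD
One's-complement sum = 0x9FCD.
Checksum = ~0x9FCD & 0xFFFF = 0x6032.

6032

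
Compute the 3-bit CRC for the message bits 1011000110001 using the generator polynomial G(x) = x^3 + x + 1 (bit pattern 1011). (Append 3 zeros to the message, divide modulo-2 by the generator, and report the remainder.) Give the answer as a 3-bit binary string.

000

Append 3 zeros: 1011000110001000. Divide by 1011 (XOR where the leading bit is 1):
  pos 0: 1011 XOR 1011 = 0000
  pos 7: 1100 XOR 1011 = 0111
  pos 8: 1110 XOR 1011 = 0101
  pos 9: 1011 XOR 1011 = 0000
Remainder (last 3 bits) = 000. This is the CRC / FCS.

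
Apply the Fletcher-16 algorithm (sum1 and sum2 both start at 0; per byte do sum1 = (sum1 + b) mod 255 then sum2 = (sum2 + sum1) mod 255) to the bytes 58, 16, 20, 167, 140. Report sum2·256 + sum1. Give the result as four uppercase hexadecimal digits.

Running sums (mod 255):
  after byte 0 (58): sum1=58, sum2=58
  after byte 1 (16): sum1=74, sum2=132
  after byte 2 (20): sum1=94, sum2=226
  after byte 3 (167): sum1=6, sum2=232
  after byte 4 (140): sum1=146, sum2=123
Checksum = sum2·256 + sum1 = 123·256 + 146 = 31634 = 0x7B92.

7B92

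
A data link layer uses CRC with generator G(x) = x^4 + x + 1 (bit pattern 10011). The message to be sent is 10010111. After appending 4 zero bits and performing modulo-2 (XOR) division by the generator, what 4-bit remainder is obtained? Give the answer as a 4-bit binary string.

0010

Append 4 zeros: 100101110000. Divide by 10011 (XOR where the leading bit is 1):
  pos 0: 10010 XOR 10011 = 00001
  pos 4: 11110 XOR 10011 = 01101
  pos 5: 11010 XOR 10011 = 01001
  pos 6: 10010 XOR 10011 = 00001
Remainder (last 4 bits) = 0010. This is the CRC / FCS.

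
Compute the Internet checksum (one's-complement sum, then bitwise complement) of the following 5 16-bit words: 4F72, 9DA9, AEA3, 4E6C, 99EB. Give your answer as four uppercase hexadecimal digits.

7BE8

One's-complement addition (fold any carry out of bit 15 back into bit 0):
  0x4F72 + 0x9DA9 = 0x0ED1B
  0xED1B + 0xAEA3 = 0x19BBE → wrap carry → 0x9BBF
  0x9BBF + 0x4E6C = 0x0EA2B
  0xEA2B + 0x99EB = 0x18416 → wrap carry → 0x8417
One's-complement sum = 0x8417.
Checksum = ~0x8417 & 0xFFFF = 0x7BE8.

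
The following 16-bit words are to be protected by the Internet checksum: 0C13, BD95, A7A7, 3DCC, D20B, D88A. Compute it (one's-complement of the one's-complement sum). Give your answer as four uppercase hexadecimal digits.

A64C

One's-complement addition (fold any carry out of bit 15 back into bit 0):
  0x0C13 + 0xBD95 = 0x0C9A8
  0xC9A8 + 0xA7A7 = 0x1714F → wrap carry → 0x7150
  0x7150 + 0x3DCC = 0x0AF1C
  0xAF1C + 0xD20B = 0x18127 → wrap carry → 0x8128
  0x8128 + 0xD88A = 0x159B2 → wrap carry → 0x59B3
One's-complement sum = 0x59B3.
Checksum = ~0x59B3 & 0xFFFF = 0xA64C.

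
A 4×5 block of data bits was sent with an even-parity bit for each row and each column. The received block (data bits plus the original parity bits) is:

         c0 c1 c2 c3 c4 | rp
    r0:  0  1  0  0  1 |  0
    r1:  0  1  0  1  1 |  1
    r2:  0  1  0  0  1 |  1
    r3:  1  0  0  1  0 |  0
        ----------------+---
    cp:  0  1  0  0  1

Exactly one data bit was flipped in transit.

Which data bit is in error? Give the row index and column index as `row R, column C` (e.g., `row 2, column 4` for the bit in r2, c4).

row 2, column 0

Recompute each row's even parity and compare to rp:
  r0: data parity 0, sent rp 0 → ok
  r1: data parity 1, sent rp 1 → ok
  r2: data parity 0, sent rp 1 → mismatch
  r3: data parity 0, sent rp 0 → ok
Recompute each column's even parity and compare to cp:
  c0: data parity 1, sent cp 0 → mismatch
  c1: data parity 1, sent cp 1 → ok
  c2: data parity 0, sent cp 0 → ok
  c3: data parity 0, sent cp 0 → ok
  c4: data parity 1, sent cp 1 → ok
Exactly one row (r2) and one column (c0) fail → the flipped bit is at their intersection.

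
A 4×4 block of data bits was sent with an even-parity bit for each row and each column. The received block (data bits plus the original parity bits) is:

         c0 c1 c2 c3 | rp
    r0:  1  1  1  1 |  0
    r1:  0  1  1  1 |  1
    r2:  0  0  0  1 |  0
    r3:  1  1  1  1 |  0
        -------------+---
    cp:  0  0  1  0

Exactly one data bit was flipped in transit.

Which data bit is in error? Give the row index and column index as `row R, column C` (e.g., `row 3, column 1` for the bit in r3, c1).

row 2, column 1

Recompute each row's even parity and compare to rp:
  r0: data parity 0, sent rp 0 → ok
  r1: data parity 1, sent rp 1 → ok
  r2: data parity 1, sent rp 0 → mismatch
  r3: data parity 0, sent rp 0 → ok
Recompute each column's even parity and compare to cp:
  c0: data parity 0, sent cp 0 → ok
  c1: data parity 1, sent cp 0 → mismatch
  c2: data parity 1, sent cp 1 → ok
  c3: data parity 0, sent cp 0 → ok
Exactly one row (r2) and one column (c1) fail → the flipped bit is at their intersection.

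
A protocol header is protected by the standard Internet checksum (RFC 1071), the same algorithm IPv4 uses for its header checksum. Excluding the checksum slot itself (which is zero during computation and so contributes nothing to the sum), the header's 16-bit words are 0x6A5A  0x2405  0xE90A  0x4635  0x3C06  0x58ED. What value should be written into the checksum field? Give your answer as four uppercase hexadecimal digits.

One's-complement addition (fold any carry out of bit 15 back into bit 0):
  0x6A5A + 0x2405 = 0x08E5F
  0x8E5F + 0xE90A = 0x17769 → wrap carry → 0x776A
  0x776A + 0x4635 = 0x0BD9F
  0xBD9F + 0x3C06 = 0x0F9A5
  0xF9A5 + 0x58ED = 0x15292 → wrap carry → 0x5293
One's-complement sum = 0x5293.
Checksum = ~0x5293 & 0xFFFF = 0xAD6C.

AD6C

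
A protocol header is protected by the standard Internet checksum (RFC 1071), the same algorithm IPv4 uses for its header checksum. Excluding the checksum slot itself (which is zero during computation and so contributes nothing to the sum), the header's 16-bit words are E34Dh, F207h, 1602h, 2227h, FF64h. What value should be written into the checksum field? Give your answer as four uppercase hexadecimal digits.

F31B

One's-complement addition (fold any carry out of bit 15 back into bit 0):
  0xE34D + 0xF207 = 0x1D554 → wrap carry → 0xD555
  0xD555 + 0x1602 = 0x0EB57
  0xEB57 + 0x2227 = 0x10D7E → wrap carry → 0x0D7F
  0x0D7F + 0xFF64 = 0x10CE3 → wrap carry → 0x0CE4
One's-complement sum = 0x0CE4.
Checksum = ~0x0CE4 & 0xFFFF = 0xF31B.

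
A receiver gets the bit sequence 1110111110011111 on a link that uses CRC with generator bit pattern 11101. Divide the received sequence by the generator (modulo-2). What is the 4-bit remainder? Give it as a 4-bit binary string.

Modulo-2 division of 1110111110011111 by 11101:
  pos 0: 11101 XOR 11101 = 00000
  pos 5: 11110 XOR 11101 = 00011
  pos 8: 11011 XOR 11101 = 00110
  pos 10: 11011 XOR 11101 = 00110
Remainder = 1101 (nonzero — an error is detected).

1101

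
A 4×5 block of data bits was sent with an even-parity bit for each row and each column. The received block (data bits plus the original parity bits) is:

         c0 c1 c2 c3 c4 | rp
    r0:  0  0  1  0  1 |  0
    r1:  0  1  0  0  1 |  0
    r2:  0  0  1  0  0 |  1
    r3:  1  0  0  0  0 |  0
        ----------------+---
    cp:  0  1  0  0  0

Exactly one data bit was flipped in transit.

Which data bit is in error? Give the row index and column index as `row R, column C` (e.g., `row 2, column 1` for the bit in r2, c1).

row 3, column 0

Recompute each row's even parity and compare to rp:
  r0: data parity 0, sent rp 0 → ok
  r1: data parity 0, sent rp 0 → ok
  r2: data parity 1, sent rp 1 → ok
  r3: data parity 1, sent rp 0 → mismatch
Recompute each column's even parity and compare to cp:
  c0: data parity 1, sent cp 0 → mismatch
  c1: data parity 1, sent cp 1 → ok
  c2: data parity 0, sent cp 0 → ok
  c3: data parity 0, sent cp 0 → ok
  c4: data parity 0, sent cp 0 → ok
Exactly one row (r3) and one column (c0) fail → the flipped bit is at their intersection.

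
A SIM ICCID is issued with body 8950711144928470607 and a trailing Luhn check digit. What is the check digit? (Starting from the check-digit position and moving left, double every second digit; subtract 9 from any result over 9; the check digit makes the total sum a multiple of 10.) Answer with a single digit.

Partial digits right→left: 7 0 6 0 7 4 8 2 9 4 4 1 1 1 7 0 5 9 8
Double every second digit counting from the check-digit position (so the 1st, 3rd, 5th, ... of the partial from the right).
  doubled (with −9 where >9): 5 3 5 7 9 8 2 5 1 7 → sum 52
  kept as-is: 0 0 4 2 4 1 1 0 9 → sum 21
Total = 52 + 21 = 73.
Check digit = (10 − (73 mod 10)) mod 10 = 7.

7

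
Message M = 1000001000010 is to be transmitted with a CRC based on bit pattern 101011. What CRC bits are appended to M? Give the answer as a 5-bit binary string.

11111

Append 5 zeros: 100000100001000000. Divide by 101011 (XOR where the leading bit is 1):
  pos 0: 100000 XOR 101011 = 001011
  pos 2: 101110 XOR 101011 = 000101
  pos 5: 101000 XOR 101011 = 000011
  pos 9: 111000 XOR 101011 = 010011
  pos 10: 100110 XOR 101011 = 001101
  pos 12: 110100 XOR 101011 = 011111
Remainder (last 5 bits) = 11111. This is the CRC / FCS.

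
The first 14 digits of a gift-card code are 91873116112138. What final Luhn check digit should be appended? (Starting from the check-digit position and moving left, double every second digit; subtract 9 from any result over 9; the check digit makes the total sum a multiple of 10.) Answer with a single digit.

0

Partial digits right→left: 8 3 1 2 1 1 6 1 1 3 7 8 1 9
Double every second digit counting from the check-digit position (so the 1st, 3rd, 5th, ... of the partial from the right).
  doubled (with −9 where >9): 7 2 2 3 2 5 2 → sum 23
  kept as-is: 3 2 1 1 3 8 9 → sum 27
Total = 23 + 27 = 50.
Check digit = (10 − (50 mod 10)) mod 10 = 0.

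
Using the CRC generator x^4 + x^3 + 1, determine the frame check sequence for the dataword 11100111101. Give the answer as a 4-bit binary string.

0011

Append 4 zeros: 111001111010000. Divide by 11001 (XOR where the leading bit is 1):
  pos 0: 11100 XOR 11001 = 00101
  pos 2: 10111 XOR 11001 = 01110
  pos 3: 11101 XOR 11001 = 00100
  pos 5: 10010 XOR 11001 = 01011
  pos 6: 10111 XOR 11001 = 01110
  pos 7: 11100 XOR 11001 = 00101
  pos 9: 10100 XOR 11001 = 01101
  pos 10: 11010 XOR 11001 = 00011
Remainder (last 4 bits) = 0011. This is the CRC / FCS.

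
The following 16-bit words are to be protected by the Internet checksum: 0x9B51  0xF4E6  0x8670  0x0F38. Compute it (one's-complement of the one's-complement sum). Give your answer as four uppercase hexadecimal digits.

One's-complement addition (fold any carry out of bit 15 back into bit 0):
  0x9B51 + 0xF4E6 = 0x19037 → wrap carry → 0x9038
  0x9038 + 0x8670 = 0x116A8 → wrap carry → 0x16A9
  0x16A9 + 0x0F38 = 0x025E1
One's-complement sum = 0x25E1.
Checksum = ~0x25E1 & 0xFFFF = 0xDA1E.

DA1E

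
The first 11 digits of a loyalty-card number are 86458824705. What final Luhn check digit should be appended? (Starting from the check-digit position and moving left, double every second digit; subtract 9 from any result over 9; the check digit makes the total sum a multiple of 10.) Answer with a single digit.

Partial digits right→left: 5 0 7 4 2 8 8 5 4 6 8
Double every second digit counting from the check-digit position (so the 1st, 3rd, 5th, ... of the partial from the right).
  doubled (with −9 where >9): 1 5 4 7 8 7 → sum 32
  kept as-is: 0 4 8 5 6 → sum 23
Total = 32 + 23 = 55.
Check digit = (10 − (55 mod 10)) mod 10 = 5.

5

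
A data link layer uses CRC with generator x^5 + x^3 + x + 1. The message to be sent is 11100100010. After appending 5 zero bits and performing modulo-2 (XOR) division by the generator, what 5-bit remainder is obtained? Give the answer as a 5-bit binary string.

01110

Append 5 zeros: 1110010001000000. Divide by 101011 (XOR where the leading bit is 1):
  pos 0: 111001 XOR 101011 = 010010
  pos 1: 100100 XOR 101011 = 001111
  pos 3: 111100 XOR 101011 = 010111
  pos 4: 101111 XOR 101011 = 000100
  pos 7: 100000 XOR 101011 = 001011
  pos 9: 101100 XOR 101011 = 000111
Remainder (last 5 bits) = 01110. This is the CRC / FCS.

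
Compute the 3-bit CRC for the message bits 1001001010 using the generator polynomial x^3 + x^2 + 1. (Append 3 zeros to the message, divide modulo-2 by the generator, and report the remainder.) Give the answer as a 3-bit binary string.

Append 3 zeros: 1001001010000. Divide by 1101 (XOR where the leading bit is 1):
  pos 0: 1001 XOR 1101 = 0100
  pos 1: 1000 XOR 1101 = 0101
  pos 2: 1010 XOR 1101 = 0111
  pos 3: 1111 XOR 1101 = 0010
  pos 5: 1001 XOR 1101 = 0100
  pos 6: 1000 XOR 1101 = 0101
  pos 7: 1010 XOR 1101 = 0111
  pos 8: 1110 XOR 1101 = 0011
Remainder (last 3 bits) = 110. This is the CRC / FCS.

110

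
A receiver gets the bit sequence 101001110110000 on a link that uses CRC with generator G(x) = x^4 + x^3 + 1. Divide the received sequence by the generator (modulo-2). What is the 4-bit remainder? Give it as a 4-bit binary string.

Modulo-2 division of 101001110110000 by 11001:
  pos 0: 10100 XOR 11001 = 01101
  pos 1: 11011 XOR 11001 = 00010
  pos 4: 10110 XOR 11001 = 01111
  pos 5: 11111 XOR 11001 = 00110
  pos 7: 11010 XOR 11001 = 00011
  pos 10: 11000 XOR 11001 = 00001
Remainder = 0001 (nonzero — an error is detected).

0001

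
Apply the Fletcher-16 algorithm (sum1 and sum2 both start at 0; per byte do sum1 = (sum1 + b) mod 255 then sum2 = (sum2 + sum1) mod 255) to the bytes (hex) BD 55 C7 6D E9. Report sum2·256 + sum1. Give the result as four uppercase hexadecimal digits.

Running sums (mod 255):
  after byte 0 (BD): sum1=189, sum2=189
  after byte 1 (55): sum1=19, sum2=208
  after byte 2 (C7): sum1=218, sum2=171
  after byte 3 (6D): sum1=72, sum2=243
  after byte 4 (E9): sum1=50, sum2=38
Checksum = sum2·256 + sum1 = 38·256 + 50 = 9778 = 0x2632.

2632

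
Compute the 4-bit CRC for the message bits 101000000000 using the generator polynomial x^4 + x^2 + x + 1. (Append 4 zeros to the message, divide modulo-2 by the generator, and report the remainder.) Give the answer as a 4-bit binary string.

Append 4 zeros: 1010000000000000. Divide by 10111 (XOR where the leading bit is 1):
  pos 0: 10100 XOR 10111 = 00011
  pos 3: 11000 XOR 10111 = 01111
  pos 4: 11110 XOR 10111 = 01001
  pos 5: 10010 XOR 10111 = 00101
  pos 7: 10100 XOR 10111 = 00011
  pos 10: 11000 XOR 10111 = 01111
  pos 11: 11110 XOR 10111 = 01001
Remainder (last 4 bits) = 1001. This is the CRC / FCS.

1001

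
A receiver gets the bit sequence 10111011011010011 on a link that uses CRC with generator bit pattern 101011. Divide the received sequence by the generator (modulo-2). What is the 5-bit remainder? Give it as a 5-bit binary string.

Modulo-2 division of 10111011011010011 by 101011:
  pos 0: 101110 XOR 101011 = 000101
  pos 3: 101110 XOR 101011 = 000101
  pos 6: 101110 XOR 101011 = 000101
  pos 9: 101100 XOR 101011 = 000111
Remainder = 11111 (nonzero — an error is detected).

11111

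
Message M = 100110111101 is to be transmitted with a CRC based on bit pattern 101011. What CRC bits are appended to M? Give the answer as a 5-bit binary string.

Append 5 zeros: 10011011110100000. Divide by 101011 (XOR where the leading bit is 1):
  pos 0: 100110 XOR 101011 = 001101
  pos 2: 110111 XOR 101011 = 011100
  pos 3: 111001 XOR 101011 = 010010
  pos 4: 100101 XOR 101011 = 001110
  pos 6: 111001 XOR 101011 = 010010
  pos 7: 100100 XOR 101011 = 001111
  pos 9: 111100 XOR 101011 = 010111
  pos 10: 101110 XOR 101011 = 000101
Remainder (last 5 bits) = 01010. This is the CRC / FCS.

01010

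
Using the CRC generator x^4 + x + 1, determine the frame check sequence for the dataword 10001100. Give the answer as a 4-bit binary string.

Append 4 zeros: 100011000000. Divide by 10011 (XOR where the leading bit is 1):
  pos 0: 10001 XOR 10011 = 00010
  pos 3: 10100 XOR 10011 = 00111
  pos 5: 11100 XOR 10011 = 01111
  pos 6: 11110 XOR 10011 = 01101
  pos 7: 11010 XOR 10011 = 01001
Remainder (last 4 bits) = 1001. This is the CRC / FCS.

1001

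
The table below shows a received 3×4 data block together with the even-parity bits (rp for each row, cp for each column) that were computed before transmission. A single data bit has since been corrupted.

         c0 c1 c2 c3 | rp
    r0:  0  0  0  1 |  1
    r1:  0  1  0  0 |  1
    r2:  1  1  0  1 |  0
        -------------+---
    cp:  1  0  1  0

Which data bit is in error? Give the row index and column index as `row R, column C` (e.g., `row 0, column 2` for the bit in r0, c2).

row 2, column 2

Recompute each row's even parity and compare to rp:
  r0: data parity 1, sent rp 1 → ok
  r1: data parity 1, sent rp 1 → ok
  r2: data parity 1, sent rp 0 → mismatch
Recompute each column's even parity and compare to cp:
  c0: data parity 1, sent cp 1 → ok
  c1: data parity 0, sent cp 0 → ok
  c2: data parity 0, sent cp 1 → mismatch
  c3: data parity 0, sent cp 0 → ok
Exactly one row (r2) and one column (c2) fail → the flipped bit is at their intersection.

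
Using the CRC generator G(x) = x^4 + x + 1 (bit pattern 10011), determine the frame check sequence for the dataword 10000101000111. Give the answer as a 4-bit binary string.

Append 4 zeros: 100001010001110000. Divide by 10011 (XOR where the leading bit is 1):
  pos 0: 10000 XOR 10011 = 00011
  pos 3: 11101 XOR 10011 = 01110
  pos 4: 11100 XOR 10011 = 01111
  pos 5: 11110 XOR 10011 = 01101
  pos 6: 11010 XOR 10011 = 01001
  pos 7: 10011 XOR 10011 = 00000
  pos 12: 11000 XOR 10011 = 01011
  pos 13: 10110 XOR 10011 = 00101
Remainder (last 4 bits) = 0101. This is the CRC / FCS.

0101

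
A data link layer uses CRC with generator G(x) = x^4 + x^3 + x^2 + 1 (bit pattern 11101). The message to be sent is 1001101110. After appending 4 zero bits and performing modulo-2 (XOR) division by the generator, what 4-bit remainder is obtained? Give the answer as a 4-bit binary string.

Append 4 zeros: 10011011100000. Divide by 11101 (XOR where the leading bit is 1):
  pos 0: 10011 XOR 11101 = 01110
  pos 1: 11100 XOR 11101 = 00001
  pos 5: 11110 XOR 11101 = 00011
  pos 8: 11000 XOR 11101 = 00101
Remainder (last 4 bits) = 1010. This is the CRC / FCS.

1010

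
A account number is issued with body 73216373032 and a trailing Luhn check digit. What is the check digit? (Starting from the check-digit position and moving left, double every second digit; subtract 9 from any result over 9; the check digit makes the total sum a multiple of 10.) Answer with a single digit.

6

Partial digits right→left: 2 3 0 3 7 3 6 1 2 3 7
Double every second digit counting from the check-digit position (so the 1st, 3rd, 5th, ... of the partial from the right).
  doubled (with −9 where >9): 4 0 5 3 4 5 → sum 21
  kept as-is: 3 3 3 1 3 → sum 13
Total = 21 + 13 = 34.
Check digit = (10 − (34 mod 10)) mod 10 = 6.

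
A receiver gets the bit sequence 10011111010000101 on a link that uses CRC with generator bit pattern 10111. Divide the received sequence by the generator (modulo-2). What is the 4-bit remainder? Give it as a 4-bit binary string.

1110

Modulo-2 division of 10011111010000101 by 10111:
  pos 0: 10011 XOR 10111 = 00100
  pos 2: 10011 XOR 10111 = 00100
  pos 4: 10010 XOR 10111 = 00101
  pos 6: 10110 XOR 10111 = 00001
  pos 10: 10001 XOR 10111 = 00110
  pos 12: 11001 XOR 10111 = 01110
Remainder = 1110 (nonzero — an error is detected).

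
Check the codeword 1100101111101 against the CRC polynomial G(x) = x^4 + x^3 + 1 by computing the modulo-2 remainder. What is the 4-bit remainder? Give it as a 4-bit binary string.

Modulo-2 division of 1100101111101 by 11001:
  pos 0: 11001 XOR 11001 = 00000
  pos 6: 11111 XOR 11001 = 00110
  pos 8: 11001 XOR 11001 = 00000
Remainder = 0000 (zero — the frame passes the CRC check).

0000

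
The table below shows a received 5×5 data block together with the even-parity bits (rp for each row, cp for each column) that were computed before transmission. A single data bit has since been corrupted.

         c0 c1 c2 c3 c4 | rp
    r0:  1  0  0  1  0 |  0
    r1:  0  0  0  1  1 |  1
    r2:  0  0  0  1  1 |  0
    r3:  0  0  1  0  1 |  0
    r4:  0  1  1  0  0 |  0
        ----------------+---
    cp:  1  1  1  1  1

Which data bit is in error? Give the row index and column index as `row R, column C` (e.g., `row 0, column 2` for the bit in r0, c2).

Recompute each row's even parity and compare to rp:
  r0: data parity 0, sent rp 0 → ok
  r1: data parity 0, sent rp 1 → mismatch
  r2: data parity 0, sent rp 0 → ok
  r3: data parity 0, sent rp 0 → ok
  r4: data parity 0, sent rp 0 → ok
Recompute each column's even parity and compare to cp:
  c0: data parity 1, sent cp 1 → ok
  c1: data parity 1, sent cp 1 → ok
  c2: data parity 0, sent cp 1 → mismatch
  c3: data parity 1, sent cp 1 → ok
  c4: data parity 1, sent cp 1 → ok
Exactly one row (r1) and one column (c2) fail → the flipped bit is at their intersection.

row 1, column 2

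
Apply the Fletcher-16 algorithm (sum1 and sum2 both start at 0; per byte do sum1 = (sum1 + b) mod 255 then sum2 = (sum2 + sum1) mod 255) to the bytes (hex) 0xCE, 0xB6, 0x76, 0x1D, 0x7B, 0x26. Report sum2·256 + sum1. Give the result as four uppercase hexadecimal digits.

Running sums (mod 255):
  after byte 0 (0xCE): sum1=206, sum2=206
  after byte 1 (0xB6): sum1=133, sum2=84
  after byte 2 (0x76): sum1=251, sum2=80
  after byte 3 (0x1D): sum1=25, sum2=105
  after byte 4 (0x7B): sum1=148, sum2=253
  after byte 5 (0x26): sum1=186, sum2=184
Checksum = sum2·256 + sum1 = 184·256 + 186 = 47290 = 0xB8BA.

B8BA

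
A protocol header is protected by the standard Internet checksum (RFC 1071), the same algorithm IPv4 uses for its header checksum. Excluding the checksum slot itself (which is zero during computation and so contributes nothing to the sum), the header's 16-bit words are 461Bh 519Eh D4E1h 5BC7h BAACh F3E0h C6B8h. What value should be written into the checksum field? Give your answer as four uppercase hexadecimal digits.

One's-complement addition (fold any carry out of bit 15 back into bit 0):
  0x461B + 0x519E = 0x097B9
  0x97B9 + 0xD4E1 = 0x16C9A → wrap carry → 0x6C9B
  0x6C9B + 0x5BC7 = 0x0C862
  0xC862 + 0xBAAC = 0x1830E → wrap carry → 0x830F
  0x830F + 0xF3E0 = 0x176EF → wrap carry → 0x76F0
  0x76F0 + 0xC6B8 = 0x13DA8 → wrap carry → 0x3DA9
One's-complement sum = 0x3DA9.
Checksum = ~0x3DA9 & 0xFFFF = 0xC256.

C256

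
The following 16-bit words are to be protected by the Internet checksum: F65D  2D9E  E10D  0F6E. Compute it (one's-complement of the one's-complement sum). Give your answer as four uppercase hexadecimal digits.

One's-complement addition (fold any carry out of bit 15 back into bit 0):
  0xF65D + 0x2D9E = 0x123FB → wrap carry → 0x23FC
  0x23FC + 0xE10D = 0x10509 → wrap carry → 0x050A
  0x050A + 0x0F6E = 0x01478
One's-complement sum = 0x1478.
Checksum = ~0x1478 & 0xFFFF = 0xEB87.

EB87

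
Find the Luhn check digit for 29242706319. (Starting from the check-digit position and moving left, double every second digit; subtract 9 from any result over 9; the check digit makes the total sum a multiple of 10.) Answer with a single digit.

Partial digits right→left: 9 1 3 6 0 7 2 4 2 9 2
Double every second digit counting from the check-digit position (so the 1st, 3rd, 5th, ... of the partial from the right).
  doubled (with −9 where >9): 9 6 0 4 4 4 → sum 27
  kept as-is: 1 6 7 4 9 → sum 27
Total = 27 + 27 = 54.
Check digit = (10 − (54 mod 10)) mod 10 = 6.

6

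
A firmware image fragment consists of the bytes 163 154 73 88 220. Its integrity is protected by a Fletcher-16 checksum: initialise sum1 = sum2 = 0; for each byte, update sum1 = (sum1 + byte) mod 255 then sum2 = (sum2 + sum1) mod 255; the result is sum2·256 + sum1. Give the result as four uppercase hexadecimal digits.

Running sums (mod 255):
  after byte 0 (163): sum1=163, sum2=163
  after byte 1 (154): sum1=62, sum2=225
  after byte 2 (73): sum1=135, sum2=105
  after byte 3 (88): sum1=223, sum2=73
  after byte 4 (220): sum1=188, sum2=6
Checksum = sum2·256 + sum1 = 6·256 + 188 = 1724 = 0x06BC.

06BC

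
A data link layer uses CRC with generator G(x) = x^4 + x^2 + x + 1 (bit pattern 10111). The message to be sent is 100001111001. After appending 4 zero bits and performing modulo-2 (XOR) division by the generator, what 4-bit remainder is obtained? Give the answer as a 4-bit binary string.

Append 4 zeros: 1000011110010000. Divide by 10111 (XOR where the leading bit is 1):
  pos 0: 10000 XOR 10111 = 00111
  pos 2: 11111 XOR 10111 = 01000
  pos 3: 10001 XOR 10111 = 00110
  pos 5: 11010 XOR 10111 = 01101
  pos 6: 11010 XOR 10111 = 01101
  pos 7: 11011 XOR 10111 = 01100
  pos 8: 11000 XOR 10111 = 01111
  pos 9: 11110 XOR 10111 = 01001
  pos 10: 10010 XOR 10111 = 00101
Remainder (last 4 bits) = 1010. This is the CRC / FCS.

1010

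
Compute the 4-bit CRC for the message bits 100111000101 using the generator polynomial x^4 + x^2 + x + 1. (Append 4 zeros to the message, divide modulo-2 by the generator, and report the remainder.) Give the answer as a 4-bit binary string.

Append 4 zeros: 1001110001010000. Divide by 10111 (XOR where the leading bit is 1):
  pos 0: 10011 XOR 10111 = 00100
  pos 2: 10010 XOR 10111 = 00101
  pos 4: 10100 XOR 10111 = 00011
  pos 7: 11101 XOR 10111 = 01010
  pos 8: 10100 XOR 10111 = 00011
  pos 11: 11000 XOR 10111 = 01111
Remainder (last 4 bits) = 1111. This is the CRC / FCS.

1111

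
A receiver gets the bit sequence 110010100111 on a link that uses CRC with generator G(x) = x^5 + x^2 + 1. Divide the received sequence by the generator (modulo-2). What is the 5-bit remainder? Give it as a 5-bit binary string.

Modulo-2 division of 110010100111 by 100101:
  pos 0: 110010 XOR 100101 = 010111
  pos 1: 101111 XOR 100101 = 001010
  pos 3: 101000 XOR 100101 = 001101
  pos 5: 110111 XOR 100101 = 010010
  pos 6: 100101 XOR 100101 = 000000
Remainder = 00000 (zero — the frame passes the CRC check).

00000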